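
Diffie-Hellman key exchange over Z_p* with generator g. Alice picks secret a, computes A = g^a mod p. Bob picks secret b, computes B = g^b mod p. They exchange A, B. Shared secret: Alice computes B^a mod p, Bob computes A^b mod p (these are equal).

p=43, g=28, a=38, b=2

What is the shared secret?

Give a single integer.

Answer: 9

Derivation:
A = 28^38 mod 43  (bits of 38 = 100110)
  bit 0 = 1: r = r^2 * 28 mod 43 = 1^2 * 28 = 1*28 = 28
  bit 1 = 0: r = r^2 mod 43 = 28^2 = 10
  bit 2 = 0: r = r^2 mod 43 = 10^2 = 14
  bit 3 = 1: r = r^2 * 28 mod 43 = 14^2 * 28 = 24*28 = 27
  bit 4 = 1: r = r^2 * 28 mod 43 = 27^2 * 28 = 41*28 = 30
  bit 5 = 0: r = r^2 mod 43 = 30^2 = 40
  -> A = 40
B = 28^2 mod 43  (bits of 2 = 10)
  bit 0 = 1: r = r^2 * 28 mod 43 = 1^2 * 28 = 1*28 = 28
  bit 1 = 0: r = r^2 mod 43 = 28^2 = 10
  -> B = 10
s = B^a = 10^38 mod 43  (bits of 38 = 100110)
  bit 0 = 1: r = r^2 * 10 mod 43 = 1^2 * 10 = 1*10 = 10
  bit 1 = 0: r = r^2 mod 43 = 10^2 = 14
  bit 2 = 0: r = r^2 mod 43 = 14^2 = 24
  bit 3 = 1: r = r^2 * 10 mod 43 = 24^2 * 10 = 17*10 = 41
  bit 4 = 1: r = r^2 * 10 mod 43 = 41^2 * 10 = 4*10 = 40
  bit 5 = 0: r = r^2 mod 43 = 40^2 = 9
  -> s = B^a = 9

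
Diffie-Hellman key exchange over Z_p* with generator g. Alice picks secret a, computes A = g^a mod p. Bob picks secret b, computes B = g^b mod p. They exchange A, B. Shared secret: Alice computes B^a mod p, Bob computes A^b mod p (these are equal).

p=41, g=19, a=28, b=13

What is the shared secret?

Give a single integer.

Answer: 23

Derivation:
A = 19^28 mod 41  (bits of 28 = 11100)
  bit 0 = 1: r = r^2 * 19 mod 41 = 1^2 * 19 = 1*19 = 19
  bit 1 = 1: r = r^2 * 19 mod 41 = 19^2 * 19 = 33*19 = 12
  bit 2 = 1: r = r^2 * 19 mod 41 = 12^2 * 19 = 21*19 = 30
  bit 3 = 0: r = r^2 mod 41 = 30^2 = 39
  bit 4 = 0: r = r^2 mod 41 = 39^2 = 4
  -> A = 4
B = 19^13 mod 41  (bits of 13 = 1101)
  bit 0 = 1: r = r^2 * 19 mod 41 = 1^2 * 19 = 1*19 = 19
  bit 1 = 1: r = r^2 * 19 mod 41 = 19^2 * 19 = 33*19 = 12
  bit 2 = 0: r = r^2 mod 41 = 12^2 = 21
  bit 3 = 1: r = r^2 * 19 mod 41 = 21^2 * 19 = 31*19 = 15
  -> B = 15
s = B^a = 15^28 mod 41  (bits of 28 = 11100)
  bit 0 = 1: r = r^2 * 15 mod 41 = 1^2 * 15 = 1*15 = 15
  bit 1 = 1: r = r^2 * 15 mod 41 = 15^2 * 15 = 20*15 = 13
  bit 2 = 1: r = r^2 * 15 mod 41 = 13^2 * 15 = 5*15 = 34
  bit 3 = 0: r = r^2 mod 41 = 34^2 = 8
  bit 4 = 0: r = r^2 mod 41 = 8^2 = 23
  -> s = B^a = 23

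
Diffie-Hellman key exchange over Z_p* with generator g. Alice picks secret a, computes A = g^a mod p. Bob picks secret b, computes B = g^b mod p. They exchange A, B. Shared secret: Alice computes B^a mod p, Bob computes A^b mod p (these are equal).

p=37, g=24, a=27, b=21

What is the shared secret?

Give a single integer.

Answer: 6

Derivation:
A = 24^27 mod 37  (bits of 27 = 11011)
  bit 0 = 1: r = r^2 * 24 mod 37 = 1^2 * 24 = 1*24 = 24
  bit 1 = 1: r = r^2 * 24 mod 37 = 24^2 * 24 = 21*24 = 23
  bit 2 = 0: r = r^2 mod 37 = 23^2 = 11
  bit 3 = 1: r = r^2 * 24 mod 37 = 11^2 * 24 = 10*24 = 18
  bit 4 = 1: r = r^2 * 24 mod 37 = 18^2 * 24 = 28*24 = 6
  -> A = 6
B = 24^21 mod 37  (bits of 21 = 10101)
  bit 0 = 1: r = r^2 * 24 mod 37 = 1^2 * 24 = 1*24 = 24
  bit 1 = 0: r = r^2 mod 37 = 24^2 = 21
  bit 2 = 1: r = r^2 * 24 mod 37 = 21^2 * 24 = 34*24 = 2
  bit 3 = 0: r = r^2 mod 37 = 2^2 = 4
  bit 4 = 1: r = r^2 * 24 mod 37 = 4^2 * 24 = 16*24 = 14
  -> B = 14
s = B^a = 14^27 mod 37  (bits of 27 = 11011)
  bit 0 = 1: r = r^2 * 14 mod 37 = 1^2 * 14 = 1*14 = 14
  bit 1 = 1: r = r^2 * 14 mod 37 = 14^2 * 14 = 11*14 = 6
  bit 2 = 0: r = r^2 mod 37 = 6^2 = 36
  bit 3 = 1: r = r^2 * 14 mod 37 = 36^2 * 14 = 1*14 = 14
  bit 4 = 1: r = r^2 * 14 mod 37 = 14^2 * 14 = 11*14 = 6
  -> s = B^a = 6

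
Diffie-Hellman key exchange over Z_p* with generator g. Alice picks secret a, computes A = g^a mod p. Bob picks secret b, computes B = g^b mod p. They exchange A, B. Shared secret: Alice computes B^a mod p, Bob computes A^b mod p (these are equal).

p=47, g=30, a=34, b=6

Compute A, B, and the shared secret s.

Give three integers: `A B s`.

Answer: 6 14 32

Derivation:
A = 30^34 mod 47  (bits of 34 = 100010)
  bit 0 = 1: r = r^2 * 30 mod 47 = 1^2 * 30 = 1*30 = 30
  bit 1 = 0: r = r^2 mod 47 = 30^2 = 7
  bit 2 = 0: r = r^2 mod 47 = 7^2 = 2
  bit 3 = 0: r = r^2 mod 47 = 2^2 = 4
  bit 4 = 1: r = r^2 * 30 mod 47 = 4^2 * 30 = 16*30 = 10
  bit 5 = 0: r = r^2 mod 47 = 10^2 = 6
  -> A = 6
B = 30^6 mod 47  (bits of 6 = 110)
  bit 0 = 1: r = r^2 * 30 mod 47 = 1^2 * 30 = 1*30 = 30
  bit 1 = 1: r = r^2 * 30 mod 47 = 30^2 * 30 = 7*30 = 22
  bit 2 = 0: r = r^2 mod 47 = 22^2 = 14
  -> B = 14
s = B^a = 14^34 mod 47  (bits of 34 = 100010)
  bit 0 = 1: r = r^2 * 14 mod 47 = 1^2 * 14 = 1*14 = 14
  bit 1 = 0: r = r^2 mod 47 = 14^2 = 8
  bit 2 = 0: r = r^2 mod 47 = 8^2 = 17
  bit 3 = 0: r = r^2 mod 47 = 17^2 = 7
  bit 4 = 1: r = r^2 * 14 mod 47 = 7^2 * 14 = 2*14 = 28
  bit 5 = 0: r = r^2 mod 47 = 28^2 = 32
  -> s = B^a = 32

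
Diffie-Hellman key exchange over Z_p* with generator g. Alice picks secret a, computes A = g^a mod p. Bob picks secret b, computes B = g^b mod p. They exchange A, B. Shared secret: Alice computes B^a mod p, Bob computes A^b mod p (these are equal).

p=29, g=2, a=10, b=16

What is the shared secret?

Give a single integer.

Answer: 23

Derivation:
A = 2^10 mod 29  (bits of 10 = 1010)
  bit 0 = 1: r = r^2 * 2 mod 29 = 1^2 * 2 = 1*2 = 2
  bit 1 = 0: r = r^2 mod 29 = 2^2 = 4
  bit 2 = 1: r = r^2 * 2 mod 29 = 4^2 * 2 = 16*2 = 3
  bit 3 = 0: r = r^2 mod 29 = 3^2 = 9
  -> A = 9
B = 2^16 mod 29  (bits of 16 = 10000)
  bit 0 = 1: r = r^2 * 2 mod 29 = 1^2 * 2 = 1*2 = 2
  bit 1 = 0: r = r^2 mod 29 = 2^2 = 4
  bit 2 = 0: r = r^2 mod 29 = 4^2 = 16
  bit 3 = 0: r = r^2 mod 29 = 16^2 = 24
  bit 4 = 0: r = r^2 mod 29 = 24^2 = 25
  -> B = 25
s = B^a = 25^10 mod 29  (bits of 10 = 1010)
  bit 0 = 1: r = r^2 * 25 mod 29 = 1^2 * 25 = 1*25 = 25
  bit 1 = 0: r = r^2 mod 29 = 25^2 = 16
  bit 2 = 1: r = r^2 * 25 mod 29 = 16^2 * 25 = 24*25 = 20
  bit 3 = 0: r = r^2 mod 29 = 20^2 = 23
  -> s = B^a = 23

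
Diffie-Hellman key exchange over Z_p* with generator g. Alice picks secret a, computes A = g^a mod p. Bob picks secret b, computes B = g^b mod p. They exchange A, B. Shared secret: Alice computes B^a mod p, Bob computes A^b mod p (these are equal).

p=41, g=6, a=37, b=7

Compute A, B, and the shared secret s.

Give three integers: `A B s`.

A = 6^37 mod 41  (bits of 37 = 100101)
  bit 0 = 1: r = r^2 * 6 mod 41 = 1^2 * 6 = 1*6 = 6
  bit 1 = 0: r = r^2 mod 41 = 6^2 = 36
  bit 2 = 0: r = r^2 mod 41 = 36^2 = 25
  bit 3 = 1: r = r^2 * 6 mod 41 = 25^2 * 6 = 10*6 = 19
  bit 4 = 0: r = r^2 mod 41 = 19^2 = 33
  bit 5 = 1: r = r^2 * 6 mod 41 = 33^2 * 6 = 23*6 = 15
  -> A = 15
B = 6^7 mod 41  (bits of 7 = 111)
  bit 0 = 1: r = r^2 * 6 mod 41 = 1^2 * 6 = 1*6 = 6
  bit 1 = 1: r = r^2 * 6 mod 41 = 6^2 * 6 = 36*6 = 11
  bit 2 = 1: r = r^2 * 6 mod 41 = 11^2 * 6 = 39*6 = 29
  -> B = 29
s = B^a = 29^37 mod 41  (bits of 37 = 100101)
  bit 0 = 1: r = r^2 * 29 mod 41 = 1^2 * 29 = 1*29 = 29
  bit 1 = 0: r = r^2 mod 41 = 29^2 = 21
  bit 2 = 0: r = r^2 mod 41 = 21^2 = 31
  bit 3 = 1: r = r^2 * 29 mod 41 = 31^2 * 29 = 18*29 = 30
  bit 4 = 0: r = r^2 mod 41 = 30^2 = 39
  bit 5 = 1: r = r^2 * 29 mod 41 = 39^2 * 29 = 4*29 = 34
  -> s = B^a = 34

Answer: 15 29 34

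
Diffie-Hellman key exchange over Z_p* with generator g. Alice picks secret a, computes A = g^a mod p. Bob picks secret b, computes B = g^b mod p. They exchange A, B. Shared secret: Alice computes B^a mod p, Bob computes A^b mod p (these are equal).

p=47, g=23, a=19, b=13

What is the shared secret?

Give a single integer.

A = 23^19 mod 47  (bits of 19 = 10011)
  bit 0 = 1: r = r^2 * 23 mod 47 = 1^2 * 23 = 1*23 = 23
  bit 1 = 0: r = r^2 mod 47 = 23^2 = 12
  bit 2 = 0: r = r^2 mod 47 = 12^2 = 3
  bit 3 = 1: r = r^2 * 23 mod 47 = 3^2 * 23 = 9*23 = 19
  bit 4 = 1: r = r^2 * 23 mod 47 = 19^2 * 23 = 32*23 = 31
  -> A = 31
B = 23^13 mod 47  (bits of 13 = 1101)
  bit 0 = 1: r = r^2 * 23 mod 47 = 1^2 * 23 = 1*23 = 23
  bit 1 = 1: r = r^2 * 23 mod 47 = 23^2 * 23 = 12*23 = 41
  bit 2 = 0: r = r^2 mod 47 = 41^2 = 36
  bit 3 = 1: r = r^2 * 23 mod 47 = 36^2 * 23 = 27*23 = 10
  -> B = 10
s = B^a = 10^19 mod 47  (bits of 19 = 10011)
  bit 0 = 1: r = r^2 * 10 mod 47 = 1^2 * 10 = 1*10 = 10
  bit 1 = 0: r = r^2 mod 47 = 10^2 = 6
  bit 2 = 0: r = r^2 mod 47 = 6^2 = 36
  bit 3 = 1: r = r^2 * 10 mod 47 = 36^2 * 10 = 27*10 = 35
  bit 4 = 1: r = r^2 * 10 mod 47 = 35^2 * 10 = 3*10 = 30
  -> s = B^a = 30

Answer: 30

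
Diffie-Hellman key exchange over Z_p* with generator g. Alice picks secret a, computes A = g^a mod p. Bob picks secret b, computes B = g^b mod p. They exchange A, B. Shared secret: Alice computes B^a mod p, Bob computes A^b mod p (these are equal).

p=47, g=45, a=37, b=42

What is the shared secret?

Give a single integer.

Answer: 14

Derivation:
A = 45^37 mod 47  (bits of 37 = 100101)
  bit 0 = 1: r = r^2 * 45 mod 47 = 1^2 * 45 = 1*45 = 45
  bit 1 = 0: r = r^2 mod 47 = 45^2 = 4
  bit 2 = 0: r = r^2 mod 47 = 4^2 = 16
  bit 3 = 1: r = r^2 * 45 mod 47 = 16^2 * 45 = 21*45 = 5
  bit 4 = 0: r = r^2 mod 47 = 5^2 = 25
  bit 5 = 1: r = r^2 * 45 mod 47 = 25^2 * 45 = 14*45 = 19
  -> A = 19
B = 45^42 mod 47  (bits of 42 = 101010)
  bit 0 = 1: r = r^2 * 45 mod 47 = 1^2 * 45 = 1*45 = 45
  bit 1 = 0: r = r^2 mod 47 = 45^2 = 4
  bit 2 = 1: r = r^2 * 45 mod 47 = 4^2 * 45 = 16*45 = 15
  bit 3 = 0: r = r^2 mod 47 = 15^2 = 37
  bit 4 = 1: r = r^2 * 45 mod 47 = 37^2 * 45 = 6*45 = 35
  bit 5 = 0: r = r^2 mod 47 = 35^2 = 3
  -> B = 3
s = B^a = 3^37 mod 47  (bits of 37 = 100101)
  bit 0 = 1: r = r^2 * 3 mod 47 = 1^2 * 3 = 1*3 = 3
  bit 1 = 0: r = r^2 mod 47 = 3^2 = 9
  bit 2 = 0: r = r^2 mod 47 = 9^2 = 34
  bit 3 = 1: r = r^2 * 3 mod 47 = 34^2 * 3 = 28*3 = 37
  bit 4 = 0: r = r^2 mod 47 = 37^2 = 6
  bit 5 = 1: r = r^2 * 3 mod 47 = 6^2 * 3 = 36*3 = 14
  -> s = B^a = 14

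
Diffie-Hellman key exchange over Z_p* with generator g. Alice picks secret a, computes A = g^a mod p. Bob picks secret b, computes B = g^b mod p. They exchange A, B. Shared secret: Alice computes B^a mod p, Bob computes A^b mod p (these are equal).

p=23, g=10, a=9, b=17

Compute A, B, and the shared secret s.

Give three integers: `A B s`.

Answer: 20 17 7

Derivation:
A = 10^9 mod 23  (bits of 9 = 1001)
  bit 0 = 1: r = r^2 * 10 mod 23 = 1^2 * 10 = 1*10 = 10
  bit 1 = 0: r = r^2 mod 23 = 10^2 = 8
  bit 2 = 0: r = r^2 mod 23 = 8^2 = 18
  bit 3 = 1: r = r^2 * 10 mod 23 = 18^2 * 10 = 2*10 = 20
  -> A = 20
B = 10^17 mod 23  (bits of 17 = 10001)
  bit 0 = 1: r = r^2 * 10 mod 23 = 1^2 * 10 = 1*10 = 10
  bit 1 = 0: r = r^2 mod 23 = 10^2 = 8
  bit 2 = 0: r = r^2 mod 23 = 8^2 = 18
  bit 3 = 0: r = r^2 mod 23 = 18^2 = 2
  bit 4 = 1: r = r^2 * 10 mod 23 = 2^2 * 10 = 4*10 = 17
  -> B = 17
s = B^a = 17^9 mod 23  (bits of 9 = 1001)
  bit 0 = 1: r = r^2 * 17 mod 23 = 1^2 * 17 = 1*17 = 17
  bit 1 = 0: r = r^2 mod 23 = 17^2 = 13
  bit 2 = 0: r = r^2 mod 23 = 13^2 = 8
  bit 3 = 1: r = r^2 * 17 mod 23 = 8^2 * 17 = 18*17 = 7
  -> s = B^a = 7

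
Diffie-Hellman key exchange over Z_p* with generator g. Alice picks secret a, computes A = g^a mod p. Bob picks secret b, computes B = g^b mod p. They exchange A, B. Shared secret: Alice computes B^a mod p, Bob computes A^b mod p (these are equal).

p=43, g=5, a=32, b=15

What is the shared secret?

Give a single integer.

Answer: 11

Derivation:
A = 5^32 mod 43  (bits of 32 = 100000)
  bit 0 = 1: r = r^2 * 5 mod 43 = 1^2 * 5 = 1*5 = 5
  bit 1 = 0: r = r^2 mod 43 = 5^2 = 25
  bit 2 = 0: r = r^2 mod 43 = 25^2 = 23
  bit 3 = 0: r = r^2 mod 43 = 23^2 = 13
  bit 4 = 0: r = r^2 mod 43 = 13^2 = 40
  bit 5 = 0: r = r^2 mod 43 = 40^2 = 9
  -> A = 9
B = 5^15 mod 43  (bits of 15 = 1111)
  bit 0 = 1: r = r^2 * 5 mod 43 = 1^2 * 5 = 1*5 = 5
  bit 1 = 1: r = r^2 * 5 mod 43 = 5^2 * 5 = 25*5 = 39
  bit 2 = 1: r = r^2 * 5 mod 43 = 39^2 * 5 = 16*5 = 37
  bit 3 = 1: r = r^2 * 5 mod 43 = 37^2 * 5 = 36*5 = 8
  -> B = 8
s = B^a = 8^32 mod 43  (bits of 32 = 100000)
  bit 0 = 1: r = r^2 * 8 mod 43 = 1^2 * 8 = 1*8 = 8
  bit 1 = 0: r = r^2 mod 43 = 8^2 = 21
  bit 2 = 0: r = r^2 mod 43 = 21^2 = 11
  bit 3 = 0: r = r^2 mod 43 = 11^2 = 35
  bit 4 = 0: r = r^2 mod 43 = 35^2 = 21
  bit 5 = 0: r = r^2 mod 43 = 21^2 = 11
  -> s = B^a = 11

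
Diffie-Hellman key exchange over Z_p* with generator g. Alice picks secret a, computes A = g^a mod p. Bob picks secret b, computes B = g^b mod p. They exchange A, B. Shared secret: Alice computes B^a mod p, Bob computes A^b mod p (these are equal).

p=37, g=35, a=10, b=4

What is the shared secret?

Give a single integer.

A = 35^10 mod 37  (bits of 10 = 1010)
  bit 0 = 1: r = r^2 * 35 mod 37 = 1^2 * 35 = 1*35 = 35
  bit 1 = 0: r = r^2 mod 37 = 35^2 = 4
  bit 2 = 1: r = r^2 * 35 mod 37 = 4^2 * 35 = 16*35 = 5
  bit 3 = 0: r = r^2 mod 37 = 5^2 = 25
  -> A = 25
B = 35^4 mod 37  (bits of 4 = 100)
  bit 0 = 1: r = r^2 * 35 mod 37 = 1^2 * 35 = 1*35 = 35
  bit 1 = 0: r = r^2 mod 37 = 35^2 = 4
  bit 2 = 0: r = r^2 mod 37 = 4^2 = 16
  -> B = 16
s = B^a = 16^10 mod 37  (bits of 10 = 1010)
  bit 0 = 1: r = r^2 * 16 mod 37 = 1^2 * 16 = 1*16 = 16
  bit 1 = 0: r = r^2 mod 37 = 16^2 = 34
  bit 2 = 1: r = r^2 * 16 mod 37 = 34^2 * 16 = 9*16 = 33
  bit 3 = 0: r = r^2 mod 37 = 33^2 = 16
  -> s = B^a = 16

Answer: 16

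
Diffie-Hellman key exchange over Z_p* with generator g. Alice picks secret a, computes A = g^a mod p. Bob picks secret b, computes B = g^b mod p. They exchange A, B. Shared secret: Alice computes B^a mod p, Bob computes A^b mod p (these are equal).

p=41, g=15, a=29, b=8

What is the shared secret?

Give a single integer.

A = 15^29 mod 41  (bits of 29 = 11101)
  bit 0 = 1: r = r^2 * 15 mod 41 = 1^2 * 15 = 1*15 = 15
  bit 1 = 1: r = r^2 * 15 mod 41 = 15^2 * 15 = 20*15 = 13
  bit 2 = 1: r = r^2 * 15 mod 41 = 13^2 * 15 = 5*15 = 34
  bit 3 = 0: r = r^2 mod 41 = 34^2 = 8
  bit 4 = 1: r = r^2 * 15 mod 41 = 8^2 * 15 = 23*15 = 17
  -> A = 17
B = 15^8 mod 41  (bits of 8 = 1000)
  bit 0 = 1: r = r^2 * 15 mod 41 = 1^2 * 15 = 1*15 = 15
  bit 1 = 0: r = r^2 mod 41 = 15^2 = 20
  bit 2 = 0: r = r^2 mod 41 = 20^2 = 31
  bit 3 = 0: r = r^2 mod 41 = 31^2 = 18
  -> B = 18
s = B^a = 18^29 mod 41  (bits of 29 = 11101)
  bit 0 = 1: r = r^2 * 18 mod 41 = 1^2 * 18 = 1*18 = 18
  bit 1 = 1: r = r^2 * 18 mod 41 = 18^2 * 18 = 37*18 = 10
  bit 2 = 1: r = r^2 * 18 mod 41 = 10^2 * 18 = 18*18 = 37
  bit 3 = 0: r = r^2 mod 41 = 37^2 = 16
  bit 4 = 1: r = r^2 * 18 mod 41 = 16^2 * 18 = 10*18 = 16
  -> s = B^a = 16

Answer: 16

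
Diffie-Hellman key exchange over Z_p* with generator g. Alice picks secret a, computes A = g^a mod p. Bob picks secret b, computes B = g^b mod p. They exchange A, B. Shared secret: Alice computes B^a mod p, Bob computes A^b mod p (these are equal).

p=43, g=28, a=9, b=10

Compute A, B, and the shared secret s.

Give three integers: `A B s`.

Answer: 27 25 11

Derivation:
A = 28^9 mod 43  (bits of 9 = 1001)
  bit 0 = 1: r = r^2 * 28 mod 43 = 1^2 * 28 = 1*28 = 28
  bit 1 = 0: r = r^2 mod 43 = 28^2 = 10
  bit 2 = 0: r = r^2 mod 43 = 10^2 = 14
  bit 3 = 1: r = r^2 * 28 mod 43 = 14^2 * 28 = 24*28 = 27
  -> A = 27
B = 28^10 mod 43  (bits of 10 = 1010)
  bit 0 = 1: r = r^2 * 28 mod 43 = 1^2 * 28 = 1*28 = 28
  bit 1 = 0: r = r^2 mod 43 = 28^2 = 10
  bit 2 = 1: r = r^2 * 28 mod 43 = 10^2 * 28 = 14*28 = 5
  bit 3 = 0: r = r^2 mod 43 = 5^2 = 25
  -> B = 25
s = B^a = 25^9 mod 43  (bits of 9 = 1001)
  bit 0 = 1: r = r^2 * 25 mod 43 = 1^2 * 25 = 1*25 = 25
  bit 1 = 0: r = r^2 mod 43 = 25^2 = 23
  bit 2 = 0: r = r^2 mod 43 = 23^2 = 13
  bit 3 = 1: r = r^2 * 25 mod 43 = 13^2 * 25 = 40*25 = 11
  -> s = B^a = 11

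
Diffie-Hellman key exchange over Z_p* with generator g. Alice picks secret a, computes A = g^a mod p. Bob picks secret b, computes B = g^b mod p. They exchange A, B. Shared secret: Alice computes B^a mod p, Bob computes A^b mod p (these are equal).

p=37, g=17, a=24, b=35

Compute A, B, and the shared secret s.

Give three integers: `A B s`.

A = 17^24 mod 37  (bits of 24 = 11000)
  bit 0 = 1: r = r^2 * 17 mod 37 = 1^2 * 17 = 1*17 = 17
  bit 1 = 1: r = r^2 * 17 mod 37 = 17^2 * 17 = 30*17 = 29
  bit 2 = 0: r = r^2 mod 37 = 29^2 = 27
  bit 3 = 0: r = r^2 mod 37 = 27^2 = 26
  bit 4 = 0: r = r^2 mod 37 = 26^2 = 10
  -> A = 10
B = 17^35 mod 37  (bits of 35 = 100011)
  bit 0 = 1: r = r^2 * 17 mod 37 = 1^2 * 17 = 1*17 = 17
  bit 1 = 0: r = r^2 mod 37 = 17^2 = 30
  bit 2 = 0: r = r^2 mod 37 = 30^2 = 12
  bit 3 = 0: r = r^2 mod 37 = 12^2 = 33
  bit 4 = 1: r = r^2 * 17 mod 37 = 33^2 * 17 = 16*17 = 13
  bit 5 = 1: r = r^2 * 17 mod 37 = 13^2 * 17 = 21*17 = 24
  -> B = 24
s = B^a = 24^24 mod 37  (bits of 24 = 11000)
  bit 0 = 1: r = r^2 * 24 mod 37 = 1^2 * 24 = 1*24 = 24
  bit 1 = 1: r = r^2 * 24 mod 37 = 24^2 * 24 = 21*24 = 23
  bit 2 = 0: r = r^2 mod 37 = 23^2 = 11
  bit 3 = 0: r = r^2 mod 37 = 11^2 = 10
  bit 4 = 0: r = r^2 mod 37 = 10^2 = 26
  -> s = B^a = 26

Answer: 10 24 26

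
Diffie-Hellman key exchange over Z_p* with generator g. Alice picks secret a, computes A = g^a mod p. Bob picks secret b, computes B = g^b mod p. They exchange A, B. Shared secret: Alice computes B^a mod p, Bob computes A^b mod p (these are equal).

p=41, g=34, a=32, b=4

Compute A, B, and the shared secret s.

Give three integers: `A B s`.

Answer: 10 23 37

Derivation:
A = 34^32 mod 41  (bits of 32 = 100000)
  bit 0 = 1: r = r^2 * 34 mod 41 = 1^2 * 34 = 1*34 = 34
  bit 1 = 0: r = r^2 mod 41 = 34^2 = 8
  bit 2 = 0: r = r^2 mod 41 = 8^2 = 23
  bit 3 = 0: r = r^2 mod 41 = 23^2 = 37
  bit 4 = 0: r = r^2 mod 41 = 37^2 = 16
  bit 5 = 0: r = r^2 mod 41 = 16^2 = 10
  -> A = 10
B = 34^4 mod 41  (bits of 4 = 100)
  bit 0 = 1: r = r^2 * 34 mod 41 = 1^2 * 34 = 1*34 = 34
  bit 1 = 0: r = r^2 mod 41 = 34^2 = 8
  bit 2 = 0: r = r^2 mod 41 = 8^2 = 23
  -> B = 23
s = B^a = 23^32 mod 41  (bits of 32 = 100000)
  bit 0 = 1: r = r^2 * 23 mod 41 = 1^2 * 23 = 1*23 = 23
  bit 1 = 0: r = r^2 mod 41 = 23^2 = 37
  bit 2 = 0: r = r^2 mod 41 = 37^2 = 16
  bit 3 = 0: r = r^2 mod 41 = 16^2 = 10
  bit 4 = 0: r = r^2 mod 41 = 10^2 = 18
  bit 5 = 0: r = r^2 mod 41 = 18^2 = 37
  -> s = B^a = 37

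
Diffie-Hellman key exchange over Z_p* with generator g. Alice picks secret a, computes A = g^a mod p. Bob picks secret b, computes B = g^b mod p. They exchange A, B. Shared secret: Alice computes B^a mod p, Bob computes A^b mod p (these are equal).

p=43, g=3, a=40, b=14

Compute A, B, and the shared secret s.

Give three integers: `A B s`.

A = 3^40 mod 43  (bits of 40 = 101000)
  bit 0 = 1: r = r^2 * 3 mod 43 = 1^2 * 3 = 1*3 = 3
  bit 1 = 0: r = r^2 mod 43 = 3^2 = 9
  bit 2 = 1: r = r^2 * 3 mod 43 = 9^2 * 3 = 38*3 = 28
  bit 3 = 0: r = r^2 mod 43 = 28^2 = 10
  bit 4 = 0: r = r^2 mod 43 = 10^2 = 14
  bit 5 = 0: r = r^2 mod 43 = 14^2 = 24
  -> A = 24
B = 3^14 mod 43  (bits of 14 = 1110)
  bit 0 = 1: r = r^2 * 3 mod 43 = 1^2 * 3 = 1*3 = 3
  bit 1 = 1: r = r^2 * 3 mod 43 = 3^2 * 3 = 9*3 = 27
  bit 2 = 1: r = r^2 * 3 mod 43 = 27^2 * 3 = 41*3 = 37
  bit 3 = 0: r = r^2 mod 43 = 37^2 = 36
  -> B = 36
s = B^a = 36^40 mod 43  (bits of 40 = 101000)
  bit 0 = 1: r = r^2 * 36 mod 43 = 1^2 * 36 = 1*36 = 36
  bit 1 = 0: r = r^2 mod 43 = 36^2 = 6
  bit 2 = 1: r = r^2 * 36 mod 43 = 6^2 * 36 = 36*36 = 6
  bit 3 = 0: r = r^2 mod 43 = 6^2 = 36
  bit 4 = 0: r = r^2 mod 43 = 36^2 = 6
  bit 5 = 0: r = r^2 mod 43 = 6^2 = 36
  -> s = B^a = 36

Answer: 24 36 36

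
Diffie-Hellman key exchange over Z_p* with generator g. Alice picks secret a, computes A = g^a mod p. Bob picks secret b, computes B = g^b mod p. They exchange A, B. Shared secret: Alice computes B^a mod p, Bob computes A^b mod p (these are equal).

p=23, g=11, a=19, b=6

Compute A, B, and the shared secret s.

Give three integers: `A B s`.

Answer: 15 9 13

Derivation:
A = 11^19 mod 23  (bits of 19 = 10011)
  bit 0 = 1: r = r^2 * 11 mod 23 = 1^2 * 11 = 1*11 = 11
  bit 1 = 0: r = r^2 mod 23 = 11^2 = 6
  bit 2 = 0: r = r^2 mod 23 = 6^2 = 13
  bit 3 = 1: r = r^2 * 11 mod 23 = 13^2 * 11 = 8*11 = 19
  bit 4 = 1: r = r^2 * 11 mod 23 = 19^2 * 11 = 16*11 = 15
  -> A = 15
B = 11^6 mod 23  (bits of 6 = 110)
  bit 0 = 1: r = r^2 * 11 mod 23 = 1^2 * 11 = 1*11 = 11
  bit 1 = 1: r = r^2 * 11 mod 23 = 11^2 * 11 = 6*11 = 20
  bit 2 = 0: r = r^2 mod 23 = 20^2 = 9
  -> B = 9
s = B^a = 9^19 mod 23  (bits of 19 = 10011)
  bit 0 = 1: r = r^2 * 9 mod 23 = 1^2 * 9 = 1*9 = 9
  bit 1 = 0: r = r^2 mod 23 = 9^2 = 12
  bit 2 = 0: r = r^2 mod 23 = 12^2 = 6
  bit 3 = 1: r = r^2 * 9 mod 23 = 6^2 * 9 = 13*9 = 2
  bit 4 = 1: r = r^2 * 9 mod 23 = 2^2 * 9 = 4*9 = 13
  -> s = B^a = 13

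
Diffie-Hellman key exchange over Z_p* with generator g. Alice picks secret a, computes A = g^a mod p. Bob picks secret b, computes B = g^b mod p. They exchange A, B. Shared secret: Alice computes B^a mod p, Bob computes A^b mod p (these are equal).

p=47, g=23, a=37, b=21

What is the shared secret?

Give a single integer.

A = 23^37 mod 47  (bits of 37 = 100101)
  bit 0 = 1: r = r^2 * 23 mod 47 = 1^2 * 23 = 1*23 = 23
  bit 1 = 0: r = r^2 mod 47 = 23^2 = 12
  bit 2 = 0: r = r^2 mod 47 = 12^2 = 3
  bit 3 = 1: r = r^2 * 23 mod 47 = 3^2 * 23 = 9*23 = 19
  bit 4 = 0: r = r^2 mod 47 = 19^2 = 32
  bit 5 = 1: r = r^2 * 23 mod 47 = 32^2 * 23 = 37*23 = 5
  -> A = 5
B = 23^21 mod 47  (bits of 21 = 10101)
  bit 0 = 1: r = r^2 * 23 mod 47 = 1^2 * 23 = 1*23 = 23
  bit 1 = 0: r = r^2 mod 47 = 23^2 = 12
  bit 2 = 1: r = r^2 * 23 mod 47 = 12^2 * 23 = 3*23 = 22
  bit 3 = 0: r = r^2 mod 47 = 22^2 = 14
  bit 4 = 1: r = r^2 * 23 mod 47 = 14^2 * 23 = 8*23 = 43
  -> B = 43
s = B^a = 43^37 mod 47  (bits of 37 = 100101)
  bit 0 = 1: r = r^2 * 43 mod 47 = 1^2 * 43 = 1*43 = 43
  bit 1 = 0: r = r^2 mod 47 = 43^2 = 16
  bit 2 = 0: r = r^2 mod 47 = 16^2 = 21
  bit 3 = 1: r = r^2 * 43 mod 47 = 21^2 * 43 = 18*43 = 22
  bit 4 = 0: r = r^2 mod 47 = 22^2 = 14
  bit 5 = 1: r = r^2 * 43 mod 47 = 14^2 * 43 = 8*43 = 15
  -> s = B^a = 15

Answer: 15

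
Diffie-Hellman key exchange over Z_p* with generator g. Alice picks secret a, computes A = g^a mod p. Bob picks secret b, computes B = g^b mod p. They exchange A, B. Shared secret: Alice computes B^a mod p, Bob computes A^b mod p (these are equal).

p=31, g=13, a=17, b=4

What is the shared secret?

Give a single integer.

A = 13^17 mod 31  (bits of 17 = 10001)
  bit 0 = 1: r = r^2 * 13 mod 31 = 1^2 * 13 = 1*13 = 13
  bit 1 = 0: r = r^2 mod 31 = 13^2 = 14
  bit 2 = 0: r = r^2 mod 31 = 14^2 = 10
  bit 3 = 0: r = r^2 mod 31 = 10^2 = 7
  bit 4 = 1: r = r^2 * 13 mod 31 = 7^2 * 13 = 18*13 = 17
  -> A = 17
B = 13^4 mod 31  (bits of 4 = 100)
  bit 0 = 1: r = r^2 * 13 mod 31 = 1^2 * 13 = 1*13 = 13
  bit 1 = 0: r = r^2 mod 31 = 13^2 = 14
  bit 2 = 0: r = r^2 mod 31 = 14^2 = 10
  -> B = 10
s = B^a = 10^17 mod 31  (bits of 17 = 10001)
  bit 0 = 1: r = r^2 * 10 mod 31 = 1^2 * 10 = 1*10 = 10
  bit 1 = 0: r = r^2 mod 31 = 10^2 = 7
  bit 2 = 0: r = r^2 mod 31 = 7^2 = 18
  bit 3 = 0: r = r^2 mod 31 = 18^2 = 14
  bit 4 = 1: r = r^2 * 10 mod 31 = 14^2 * 10 = 10*10 = 7
  -> s = B^a = 7

Answer: 7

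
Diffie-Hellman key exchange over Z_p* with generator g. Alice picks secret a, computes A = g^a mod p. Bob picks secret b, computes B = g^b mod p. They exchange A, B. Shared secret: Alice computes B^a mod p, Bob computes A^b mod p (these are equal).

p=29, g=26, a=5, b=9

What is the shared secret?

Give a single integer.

Answer: 27

Derivation:
A = 26^5 mod 29  (bits of 5 = 101)
  bit 0 = 1: r = r^2 * 26 mod 29 = 1^2 * 26 = 1*26 = 26
  bit 1 = 0: r = r^2 mod 29 = 26^2 = 9
  bit 2 = 1: r = r^2 * 26 mod 29 = 9^2 * 26 = 23*26 = 18
  -> A = 18
B = 26^9 mod 29  (bits of 9 = 1001)
  bit 0 = 1: r = r^2 * 26 mod 29 = 1^2 * 26 = 1*26 = 26
  bit 1 = 0: r = r^2 mod 29 = 26^2 = 9
  bit 2 = 0: r = r^2 mod 29 = 9^2 = 23
  bit 3 = 1: r = r^2 * 26 mod 29 = 23^2 * 26 = 7*26 = 8
  -> B = 8
s = B^a = 8^5 mod 29  (bits of 5 = 101)
  bit 0 = 1: r = r^2 * 8 mod 29 = 1^2 * 8 = 1*8 = 8
  bit 1 = 0: r = r^2 mod 29 = 8^2 = 6
  bit 2 = 1: r = r^2 * 8 mod 29 = 6^2 * 8 = 7*8 = 27
  -> s = B^a = 27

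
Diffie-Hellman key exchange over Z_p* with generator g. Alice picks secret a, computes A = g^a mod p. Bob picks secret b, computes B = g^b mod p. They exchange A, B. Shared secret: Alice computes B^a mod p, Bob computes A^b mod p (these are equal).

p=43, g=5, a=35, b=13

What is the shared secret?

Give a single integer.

Answer: 7

Derivation:
A = 5^35 mod 43  (bits of 35 = 100011)
  bit 0 = 1: r = r^2 * 5 mod 43 = 1^2 * 5 = 1*5 = 5
  bit 1 = 0: r = r^2 mod 43 = 5^2 = 25
  bit 2 = 0: r = r^2 mod 43 = 25^2 = 23
  bit 3 = 0: r = r^2 mod 43 = 23^2 = 13
  bit 4 = 1: r = r^2 * 5 mod 43 = 13^2 * 5 = 40*5 = 28
  bit 5 = 1: r = r^2 * 5 mod 43 = 28^2 * 5 = 10*5 = 7
  -> A = 7
B = 5^13 mod 43  (bits of 13 = 1101)
  bit 0 = 1: r = r^2 * 5 mod 43 = 1^2 * 5 = 1*5 = 5
  bit 1 = 1: r = r^2 * 5 mod 43 = 5^2 * 5 = 25*5 = 39
  bit 2 = 0: r = r^2 mod 43 = 39^2 = 16
  bit 3 = 1: r = r^2 * 5 mod 43 = 16^2 * 5 = 41*5 = 33
  -> B = 33
s = B^a = 33^35 mod 43  (bits of 35 = 100011)
  bit 0 = 1: r = r^2 * 33 mod 43 = 1^2 * 33 = 1*33 = 33
  bit 1 = 0: r = r^2 mod 43 = 33^2 = 14
  bit 2 = 0: r = r^2 mod 43 = 14^2 = 24
  bit 3 = 0: r = r^2 mod 43 = 24^2 = 17
  bit 4 = 1: r = r^2 * 33 mod 43 = 17^2 * 33 = 31*33 = 34
  bit 5 = 1: r = r^2 * 33 mod 43 = 34^2 * 33 = 38*33 = 7
  -> s = B^a = 7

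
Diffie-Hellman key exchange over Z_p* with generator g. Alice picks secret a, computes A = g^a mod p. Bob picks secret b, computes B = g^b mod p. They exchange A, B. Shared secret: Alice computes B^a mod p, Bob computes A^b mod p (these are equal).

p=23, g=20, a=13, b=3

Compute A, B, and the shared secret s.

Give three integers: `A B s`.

Answer: 14 19 7

Derivation:
A = 20^13 mod 23  (bits of 13 = 1101)
  bit 0 = 1: r = r^2 * 20 mod 23 = 1^2 * 20 = 1*20 = 20
  bit 1 = 1: r = r^2 * 20 mod 23 = 20^2 * 20 = 9*20 = 19
  bit 2 = 0: r = r^2 mod 23 = 19^2 = 16
  bit 3 = 1: r = r^2 * 20 mod 23 = 16^2 * 20 = 3*20 = 14
  -> A = 14
B = 20^3 mod 23  (bits of 3 = 11)
  bit 0 = 1: r = r^2 * 20 mod 23 = 1^2 * 20 = 1*20 = 20
  bit 1 = 1: r = r^2 * 20 mod 23 = 20^2 * 20 = 9*20 = 19
  -> B = 19
s = B^a = 19^13 mod 23  (bits of 13 = 1101)
  bit 0 = 1: r = r^2 * 19 mod 23 = 1^2 * 19 = 1*19 = 19
  bit 1 = 1: r = r^2 * 19 mod 23 = 19^2 * 19 = 16*19 = 5
  bit 2 = 0: r = r^2 mod 23 = 5^2 = 2
  bit 3 = 1: r = r^2 * 19 mod 23 = 2^2 * 19 = 4*19 = 7
  -> s = B^a = 7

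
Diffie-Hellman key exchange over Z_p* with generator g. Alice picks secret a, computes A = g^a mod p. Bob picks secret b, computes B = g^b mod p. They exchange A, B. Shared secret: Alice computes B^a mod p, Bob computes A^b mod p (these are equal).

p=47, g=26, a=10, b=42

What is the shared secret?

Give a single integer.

A = 26^10 mod 47  (bits of 10 = 1010)
  bit 0 = 1: r = r^2 * 26 mod 47 = 1^2 * 26 = 1*26 = 26
  bit 1 = 0: r = r^2 mod 47 = 26^2 = 18
  bit 2 = 1: r = r^2 * 26 mod 47 = 18^2 * 26 = 42*26 = 11
  bit 3 = 0: r = r^2 mod 47 = 11^2 = 27
  -> A = 27
B = 26^42 mod 47  (bits of 42 = 101010)
  bit 0 = 1: r = r^2 * 26 mod 47 = 1^2 * 26 = 1*26 = 26
  bit 1 = 0: r = r^2 mod 47 = 26^2 = 18
  bit 2 = 1: r = r^2 * 26 mod 47 = 18^2 * 26 = 42*26 = 11
  bit 3 = 0: r = r^2 mod 47 = 11^2 = 27
  bit 4 = 1: r = r^2 * 26 mod 47 = 27^2 * 26 = 24*26 = 13
  bit 5 = 0: r = r^2 mod 47 = 13^2 = 28
  -> B = 28
s = B^a = 28^10 mod 47  (bits of 10 = 1010)
  bit 0 = 1: r = r^2 * 28 mod 47 = 1^2 * 28 = 1*28 = 28
  bit 1 = 0: r = r^2 mod 47 = 28^2 = 32
  bit 2 = 1: r = r^2 * 28 mod 47 = 32^2 * 28 = 37*28 = 2
  bit 3 = 0: r = r^2 mod 47 = 2^2 = 4
  -> s = B^a = 4

Answer: 4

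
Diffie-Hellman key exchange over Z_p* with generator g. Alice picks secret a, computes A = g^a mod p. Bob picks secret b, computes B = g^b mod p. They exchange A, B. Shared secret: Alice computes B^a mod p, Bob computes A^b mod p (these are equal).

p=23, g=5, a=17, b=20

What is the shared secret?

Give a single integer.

A = 5^17 mod 23  (bits of 17 = 10001)
  bit 0 = 1: r = r^2 * 5 mod 23 = 1^2 * 5 = 1*5 = 5
  bit 1 = 0: r = r^2 mod 23 = 5^2 = 2
  bit 2 = 0: r = r^2 mod 23 = 2^2 = 4
  bit 3 = 0: r = r^2 mod 23 = 4^2 = 16
  bit 4 = 1: r = r^2 * 5 mod 23 = 16^2 * 5 = 3*5 = 15
  -> A = 15
B = 5^20 mod 23  (bits of 20 = 10100)
  bit 0 = 1: r = r^2 * 5 mod 23 = 1^2 * 5 = 1*5 = 5
  bit 1 = 0: r = r^2 mod 23 = 5^2 = 2
  bit 2 = 1: r = r^2 * 5 mod 23 = 2^2 * 5 = 4*5 = 20
  bit 3 = 0: r = r^2 mod 23 = 20^2 = 9
  bit 4 = 0: r = r^2 mod 23 = 9^2 = 12
  -> B = 12
s = B^a = 12^17 mod 23  (bits of 17 = 10001)
  bit 0 = 1: r = r^2 * 12 mod 23 = 1^2 * 12 = 1*12 = 12
  bit 1 = 0: r = r^2 mod 23 = 12^2 = 6
  bit 2 = 0: r = r^2 mod 23 = 6^2 = 13
  bit 3 = 0: r = r^2 mod 23 = 13^2 = 8
  bit 4 = 1: r = r^2 * 12 mod 23 = 8^2 * 12 = 18*12 = 9
  -> s = B^a = 9

Answer: 9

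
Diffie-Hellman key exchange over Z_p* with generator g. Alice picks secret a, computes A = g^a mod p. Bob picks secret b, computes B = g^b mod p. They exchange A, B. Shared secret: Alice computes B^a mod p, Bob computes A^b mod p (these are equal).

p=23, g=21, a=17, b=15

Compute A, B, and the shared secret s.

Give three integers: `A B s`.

Answer: 5 7 19

Derivation:
A = 21^17 mod 23  (bits of 17 = 10001)
  bit 0 = 1: r = r^2 * 21 mod 23 = 1^2 * 21 = 1*21 = 21
  bit 1 = 0: r = r^2 mod 23 = 21^2 = 4
  bit 2 = 0: r = r^2 mod 23 = 4^2 = 16
  bit 3 = 0: r = r^2 mod 23 = 16^2 = 3
  bit 4 = 1: r = r^2 * 21 mod 23 = 3^2 * 21 = 9*21 = 5
  -> A = 5
B = 21^15 mod 23  (bits of 15 = 1111)
  bit 0 = 1: r = r^2 * 21 mod 23 = 1^2 * 21 = 1*21 = 21
  bit 1 = 1: r = r^2 * 21 mod 23 = 21^2 * 21 = 4*21 = 15
  bit 2 = 1: r = r^2 * 21 mod 23 = 15^2 * 21 = 18*21 = 10
  bit 3 = 1: r = r^2 * 21 mod 23 = 10^2 * 21 = 8*21 = 7
  -> B = 7
s = B^a = 7^17 mod 23  (bits of 17 = 10001)
  bit 0 = 1: r = r^2 * 7 mod 23 = 1^2 * 7 = 1*7 = 7
  bit 1 = 0: r = r^2 mod 23 = 7^2 = 3
  bit 2 = 0: r = r^2 mod 23 = 3^2 = 9
  bit 3 = 0: r = r^2 mod 23 = 9^2 = 12
  bit 4 = 1: r = r^2 * 7 mod 23 = 12^2 * 7 = 6*7 = 19
  -> s = B^a = 19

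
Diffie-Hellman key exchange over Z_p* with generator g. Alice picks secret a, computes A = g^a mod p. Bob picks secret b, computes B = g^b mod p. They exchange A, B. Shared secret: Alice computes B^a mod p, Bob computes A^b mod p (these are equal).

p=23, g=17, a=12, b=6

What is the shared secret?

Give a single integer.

Answer: 12

Derivation:
A = 17^12 mod 23  (bits of 12 = 1100)
  bit 0 = 1: r = r^2 * 17 mod 23 = 1^2 * 17 = 1*17 = 17
  bit 1 = 1: r = r^2 * 17 mod 23 = 17^2 * 17 = 13*17 = 14
  bit 2 = 0: r = r^2 mod 23 = 14^2 = 12
  bit 3 = 0: r = r^2 mod 23 = 12^2 = 6
  -> A = 6
B = 17^6 mod 23  (bits of 6 = 110)
  bit 0 = 1: r = r^2 * 17 mod 23 = 1^2 * 17 = 1*17 = 17
  bit 1 = 1: r = r^2 * 17 mod 23 = 17^2 * 17 = 13*17 = 14
  bit 2 = 0: r = r^2 mod 23 = 14^2 = 12
  -> B = 12
s = B^a = 12^12 mod 23  (bits of 12 = 1100)
  bit 0 = 1: r = r^2 * 12 mod 23 = 1^2 * 12 = 1*12 = 12
  bit 1 = 1: r = r^2 * 12 mod 23 = 12^2 * 12 = 6*12 = 3
  bit 2 = 0: r = r^2 mod 23 = 3^2 = 9
  bit 3 = 0: r = r^2 mod 23 = 9^2 = 12
  -> s = B^a = 12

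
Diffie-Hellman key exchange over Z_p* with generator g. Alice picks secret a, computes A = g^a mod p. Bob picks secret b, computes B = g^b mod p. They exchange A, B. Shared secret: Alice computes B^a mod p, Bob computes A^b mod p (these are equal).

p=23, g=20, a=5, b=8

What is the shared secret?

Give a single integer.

A = 20^5 mod 23  (bits of 5 = 101)
  bit 0 = 1: r = r^2 * 20 mod 23 = 1^2 * 20 = 1*20 = 20
  bit 1 = 0: r = r^2 mod 23 = 20^2 = 9
  bit 2 = 1: r = r^2 * 20 mod 23 = 9^2 * 20 = 12*20 = 10
  -> A = 10
B = 20^8 mod 23  (bits of 8 = 1000)
  bit 0 = 1: r = r^2 * 20 mod 23 = 1^2 * 20 = 1*20 = 20
  bit 1 = 0: r = r^2 mod 23 = 20^2 = 9
  bit 2 = 0: r = r^2 mod 23 = 9^2 = 12
  bit 3 = 0: r = r^2 mod 23 = 12^2 = 6
  -> B = 6
s = B^a = 6^5 mod 23  (bits of 5 = 101)
  bit 0 = 1: r = r^2 * 6 mod 23 = 1^2 * 6 = 1*6 = 6
  bit 1 = 0: r = r^2 mod 23 = 6^2 = 13
  bit 2 = 1: r = r^2 * 6 mod 23 = 13^2 * 6 = 8*6 = 2
  -> s = B^a = 2

Answer: 2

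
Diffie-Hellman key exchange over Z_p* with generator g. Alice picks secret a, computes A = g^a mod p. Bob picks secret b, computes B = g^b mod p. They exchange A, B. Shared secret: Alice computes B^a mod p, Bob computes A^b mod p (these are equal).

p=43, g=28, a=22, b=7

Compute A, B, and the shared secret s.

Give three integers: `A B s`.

Answer: 15 7 36

Derivation:
A = 28^22 mod 43  (bits of 22 = 10110)
  bit 0 = 1: r = r^2 * 28 mod 43 = 1^2 * 28 = 1*28 = 28
  bit 1 = 0: r = r^2 mod 43 = 28^2 = 10
  bit 2 = 1: r = r^2 * 28 mod 43 = 10^2 * 28 = 14*28 = 5
  bit 3 = 1: r = r^2 * 28 mod 43 = 5^2 * 28 = 25*28 = 12
  bit 4 = 0: r = r^2 mod 43 = 12^2 = 15
  -> A = 15
B = 28^7 mod 43  (bits of 7 = 111)
  bit 0 = 1: r = r^2 * 28 mod 43 = 1^2 * 28 = 1*28 = 28
  bit 1 = 1: r = r^2 * 28 mod 43 = 28^2 * 28 = 10*28 = 22
  bit 2 = 1: r = r^2 * 28 mod 43 = 22^2 * 28 = 11*28 = 7
  -> B = 7
s = B^a = 7^22 mod 43  (bits of 22 = 10110)
  bit 0 = 1: r = r^2 * 7 mod 43 = 1^2 * 7 = 1*7 = 7
  bit 1 = 0: r = r^2 mod 43 = 7^2 = 6
  bit 2 = 1: r = r^2 * 7 mod 43 = 6^2 * 7 = 36*7 = 37
  bit 3 = 1: r = r^2 * 7 mod 43 = 37^2 * 7 = 36*7 = 37
  bit 4 = 0: r = r^2 mod 43 = 37^2 = 36
  -> s = B^a = 36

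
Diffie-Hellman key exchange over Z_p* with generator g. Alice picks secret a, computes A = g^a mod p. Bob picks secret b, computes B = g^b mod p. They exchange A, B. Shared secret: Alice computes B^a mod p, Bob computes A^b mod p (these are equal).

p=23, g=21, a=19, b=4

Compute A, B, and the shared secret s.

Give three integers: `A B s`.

A = 21^19 mod 23  (bits of 19 = 10011)
  bit 0 = 1: r = r^2 * 21 mod 23 = 1^2 * 21 = 1*21 = 21
  bit 1 = 0: r = r^2 mod 23 = 21^2 = 4
  bit 2 = 0: r = r^2 mod 23 = 4^2 = 16
  bit 3 = 1: r = r^2 * 21 mod 23 = 16^2 * 21 = 3*21 = 17
  bit 4 = 1: r = r^2 * 21 mod 23 = 17^2 * 21 = 13*21 = 20
  -> A = 20
B = 21^4 mod 23  (bits of 4 = 100)
  bit 0 = 1: r = r^2 * 21 mod 23 = 1^2 * 21 = 1*21 = 21
  bit 1 = 0: r = r^2 mod 23 = 21^2 = 4
  bit 2 = 0: r = r^2 mod 23 = 4^2 = 16
  -> B = 16
s = B^a = 16^19 mod 23  (bits of 19 = 10011)
  bit 0 = 1: r = r^2 * 16 mod 23 = 1^2 * 16 = 1*16 = 16
  bit 1 = 0: r = r^2 mod 23 = 16^2 = 3
  bit 2 = 0: r = r^2 mod 23 = 3^2 = 9
  bit 3 = 1: r = r^2 * 16 mod 23 = 9^2 * 16 = 12*16 = 8
  bit 4 = 1: r = r^2 * 16 mod 23 = 8^2 * 16 = 18*16 = 12
  -> s = B^a = 12

Answer: 20 16 12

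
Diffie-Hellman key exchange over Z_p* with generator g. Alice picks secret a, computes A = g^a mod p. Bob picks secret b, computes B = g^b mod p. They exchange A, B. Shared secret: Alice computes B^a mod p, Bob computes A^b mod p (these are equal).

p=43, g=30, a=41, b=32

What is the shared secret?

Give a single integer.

Answer: 15

Derivation:
A = 30^41 mod 43  (bits of 41 = 101001)
  bit 0 = 1: r = r^2 * 30 mod 43 = 1^2 * 30 = 1*30 = 30
  bit 1 = 0: r = r^2 mod 43 = 30^2 = 40
  bit 2 = 1: r = r^2 * 30 mod 43 = 40^2 * 30 = 9*30 = 12
  bit 3 = 0: r = r^2 mod 43 = 12^2 = 15
  bit 4 = 0: r = r^2 mod 43 = 15^2 = 10
  bit 5 = 1: r = r^2 * 30 mod 43 = 10^2 * 30 = 14*30 = 33
  -> A = 33
B = 30^32 mod 43  (bits of 32 = 100000)
  bit 0 = 1: r = r^2 * 30 mod 43 = 1^2 * 30 = 1*30 = 30
  bit 1 = 0: r = r^2 mod 43 = 30^2 = 40
  bit 2 = 0: r = r^2 mod 43 = 40^2 = 9
  bit 3 = 0: r = r^2 mod 43 = 9^2 = 38
  bit 4 = 0: r = r^2 mod 43 = 38^2 = 25
  bit 5 = 0: r = r^2 mod 43 = 25^2 = 23
  -> B = 23
s = B^a = 23^41 mod 43  (bits of 41 = 101001)
  bit 0 = 1: r = r^2 * 23 mod 43 = 1^2 * 23 = 1*23 = 23
  bit 1 = 0: r = r^2 mod 43 = 23^2 = 13
  bit 2 = 1: r = r^2 * 23 mod 43 = 13^2 * 23 = 40*23 = 17
  bit 3 = 0: r = r^2 mod 43 = 17^2 = 31
  bit 4 = 0: r = r^2 mod 43 = 31^2 = 15
  bit 5 = 1: r = r^2 * 23 mod 43 = 15^2 * 23 = 10*23 = 15
  -> s = B^a = 15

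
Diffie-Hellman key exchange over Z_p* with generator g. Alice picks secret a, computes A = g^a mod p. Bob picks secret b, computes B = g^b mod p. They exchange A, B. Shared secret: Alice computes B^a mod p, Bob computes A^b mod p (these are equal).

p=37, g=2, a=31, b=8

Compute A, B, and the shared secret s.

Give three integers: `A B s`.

A = 2^31 mod 37  (bits of 31 = 11111)
  bit 0 = 1: r = r^2 * 2 mod 37 = 1^2 * 2 = 1*2 = 2
  bit 1 = 1: r = r^2 * 2 mod 37 = 2^2 * 2 = 4*2 = 8
  bit 2 = 1: r = r^2 * 2 mod 37 = 8^2 * 2 = 27*2 = 17
  bit 3 = 1: r = r^2 * 2 mod 37 = 17^2 * 2 = 30*2 = 23
  bit 4 = 1: r = r^2 * 2 mod 37 = 23^2 * 2 = 11*2 = 22
  -> A = 22
B = 2^8 mod 37  (bits of 8 = 1000)
  bit 0 = 1: r = r^2 * 2 mod 37 = 1^2 * 2 = 1*2 = 2
  bit 1 = 0: r = r^2 mod 37 = 2^2 = 4
  bit 2 = 0: r = r^2 mod 37 = 4^2 = 16
  bit 3 = 0: r = r^2 mod 37 = 16^2 = 34
  -> B = 34
s = B^a = 34^31 mod 37  (bits of 31 = 11111)
  bit 0 = 1: r = r^2 * 34 mod 37 = 1^2 * 34 = 1*34 = 34
  bit 1 = 1: r = r^2 * 34 mod 37 = 34^2 * 34 = 9*34 = 10
  bit 2 = 1: r = r^2 * 34 mod 37 = 10^2 * 34 = 26*34 = 33
  bit 3 = 1: r = r^2 * 34 mod 37 = 33^2 * 34 = 16*34 = 26
  bit 4 = 1: r = r^2 * 34 mod 37 = 26^2 * 34 = 10*34 = 7
  -> s = B^a = 7

Answer: 22 34 7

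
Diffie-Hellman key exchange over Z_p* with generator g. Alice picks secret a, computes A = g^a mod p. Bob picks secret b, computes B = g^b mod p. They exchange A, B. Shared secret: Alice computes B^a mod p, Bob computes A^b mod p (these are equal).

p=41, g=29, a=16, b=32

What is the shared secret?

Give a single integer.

Answer: 16

Derivation:
A = 29^16 mod 41  (bits of 16 = 10000)
  bit 0 = 1: r = r^2 * 29 mod 41 = 1^2 * 29 = 1*29 = 29
  bit 1 = 0: r = r^2 mod 41 = 29^2 = 21
  bit 2 = 0: r = r^2 mod 41 = 21^2 = 31
  bit 3 = 0: r = r^2 mod 41 = 31^2 = 18
  bit 4 = 0: r = r^2 mod 41 = 18^2 = 37
  -> A = 37
B = 29^32 mod 41  (bits of 32 = 100000)
  bit 0 = 1: r = r^2 * 29 mod 41 = 1^2 * 29 = 1*29 = 29
  bit 1 = 0: r = r^2 mod 41 = 29^2 = 21
  bit 2 = 0: r = r^2 mod 41 = 21^2 = 31
  bit 3 = 0: r = r^2 mod 41 = 31^2 = 18
  bit 4 = 0: r = r^2 mod 41 = 18^2 = 37
  bit 5 = 0: r = r^2 mod 41 = 37^2 = 16
  -> B = 16
s = B^a = 16^16 mod 41  (bits of 16 = 10000)
  bit 0 = 1: r = r^2 * 16 mod 41 = 1^2 * 16 = 1*16 = 16
  bit 1 = 0: r = r^2 mod 41 = 16^2 = 10
  bit 2 = 0: r = r^2 mod 41 = 10^2 = 18
  bit 3 = 0: r = r^2 mod 41 = 18^2 = 37
  bit 4 = 0: r = r^2 mod 41 = 37^2 = 16
  -> s = B^a = 16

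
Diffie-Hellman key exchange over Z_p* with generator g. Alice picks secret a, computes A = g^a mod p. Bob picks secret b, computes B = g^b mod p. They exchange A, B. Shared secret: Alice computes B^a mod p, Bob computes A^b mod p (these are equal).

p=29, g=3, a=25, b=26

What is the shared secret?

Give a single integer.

Answer: 4

Derivation:
A = 3^25 mod 29  (bits of 25 = 11001)
  bit 0 = 1: r = r^2 * 3 mod 29 = 1^2 * 3 = 1*3 = 3
  bit 1 = 1: r = r^2 * 3 mod 29 = 3^2 * 3 = 9*3 = 27
  bit 2 = 0: r = r^2 mod 29 = 27^2 = 4
  bit 3 = 0: r = r^2 mod 29 = 4^2 = 16
  bit 4 = 1: r = r^2 * 3 mod 29 = 16^2 * 3 = 24*3 = 14
  -> A = 14
B = 3^26 mod 29  (bits of 26 = 11010)
  bit 0 = 1: r = r^2 * 3 mod 29 = 1^2 * 3 = 1*3 = 3
  bit 1 = 1: r = r^2 * 3 mod 29 = 3^2 * 3 = 9*3 = 27
  bit 2 = 0: r = r^2 mod 29 = 27^2 = 4
  bit 3 = 1: r = r^2 * 3 mod 29 = 4^2 * 3 = 16*3 = 19
  bit 4 = 0: r = r^2 mod 29 = 19^2 = 13
  -> B = 13
s = B^a = 13^25 mod 29  (bits of 25 = 11001)
  bit 0 = 1: r = r^2 * 13 mod 29 = 1^2 * 13 = 1*13 = 13
  bit 1 = 1: r = r^2 * 13 mod 29 = 13^2 * 13 = 24*13 = 22
  bit 2 = 0: r = r^2 mod 29 = 22^2 = 20
  bit 3 = 0: r = r^2 mod 29 = 20^2 = 23
  bit 4 = 1: r = r^2 * 13 mod 29 = 23^2 * 13 = 7*13 = 4
  -> s = B^a = 4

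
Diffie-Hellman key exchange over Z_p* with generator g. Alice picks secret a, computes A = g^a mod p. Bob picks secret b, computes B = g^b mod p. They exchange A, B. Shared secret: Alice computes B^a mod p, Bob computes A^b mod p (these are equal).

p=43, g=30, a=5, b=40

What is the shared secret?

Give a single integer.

A = 30^5 mod 43  (bits of 5 = 101)
  bit 0 = 1: r = r^2 * 30 mod 43 = 1^2 * 30 = 1*30 = 30
  bit 1 = 0: r = r^2 mod 43 = 30^2 = 40
  bit 2 = 1: r = r^2 * 30 mod 43 = 40^2 * 30 = 9*30 = 12
  -> A = 12
B = 30^40 mod 43  (bits of 40 = 101000)
  bit 0 = 1: r = r^2 * 30 mod 43 = 1^2 * 30 = 1*30 = 30
  bit 1 = 0: r = r^2 mod 43 = 30^2 = 40
  bit 2 = 1: r = r^2 * 30 mod 43 = 40^2 * 30 = 9*30 = 12
  bit 3 = 0: r = r^2 mod 43 = 12^2 = 15
  bit 4 = 0: r = r^2 mod 43 = 15^2 = 10
  bit 5 = 0: r = r^2 mod 43 = 10^2 = 14
  -> B = 14
s = B^a = 14^5 mod 43  (bits of 5 = 101)
  bit 0 = 1: r = r^2 * 14 mod 43 = 1^2 * 14 = 1*14 = 14
  bit 1 = 0: r = r^2 mod 43 = 14^2 = 24
  bit 2 = 1: r = r^2 * 14 mod 43 = 24^2 * 14 = 17*14 = 23
  -> s = B^a = 23

Answer: 23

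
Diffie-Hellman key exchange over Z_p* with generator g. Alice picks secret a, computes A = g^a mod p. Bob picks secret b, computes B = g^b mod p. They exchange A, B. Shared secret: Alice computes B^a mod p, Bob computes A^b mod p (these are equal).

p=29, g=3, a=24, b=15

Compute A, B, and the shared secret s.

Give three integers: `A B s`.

A = 3^24 mod 29  (bits of 24 = 11000)
  bit 0 = 1: r = r^2 * 3 mod 29 = 1^2 * 3 = 1*3 = 3
  bit 1 = 1: r = r^2 * 3 mod 29 = 3^2 * 3 = 9*3 = 27
  bit 2 = 0: r = r^2 mod 29 = 27^2 = 4
  bit 3 = 0: r = r^2 mod 29 = 4^2 = 16
  bit 4 = 0: r = r^2 mod 29 = 16^2 = 24
  -> A = 24
B = 3^15 mod 29  (bits of 15 = 1111)
  bit 0 = 1: r = r^2 * 3 mod 29 = 1^2 * 3 = 1*3 = 3
  bit 1 = 1: r = r^2 * 3 mod 29 = 3^2 * 3 = 9*3 = 27
  bit 2 = 1: r = r^2 * 3 mod 29 = 27^2 * 3 = 4*3 = 12
  bit 3 = 1: r = r^2 * 3 mod 29 = 12^2 * 3 = 28*3 = 26
  -> B = 26
s = B^a = 26^24 mod 29  (bits of 24 = 11000)
  bit 0 = 1: r = r^2 * 26 mod 29 = 1^2 * 26 = 1*26 = 26
  bit 1 = 1: r = r^2 * 26 mod 29 = 26^2 * 26 = 9*26 = 2
  bit 2 = 0: r = r^2 mod 29 = 2^2 = 4
  bit 3 = 0: r = r^2 mod 29 = 4^2 = 16
  bit 4 = 0: r = r^2 mod 29 = 16^2 = 24
  -> s = B^a = 24

Answer: 24 26 24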